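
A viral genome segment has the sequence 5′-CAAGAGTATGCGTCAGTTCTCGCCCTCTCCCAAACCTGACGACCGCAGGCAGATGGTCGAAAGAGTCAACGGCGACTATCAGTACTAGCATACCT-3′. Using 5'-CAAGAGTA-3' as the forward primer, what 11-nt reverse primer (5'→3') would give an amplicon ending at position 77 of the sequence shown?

The forward primer binds at positions 1–8; the product's 3' end on the top strand is position 77.
The reverse primer anneals to the top strand over positions 67–77, i.e. to CAACGGCGACT.
Its sequence written 5'→3' is the reverse complement: AGTCGCCGTTG.

5'-AGTCGCCGTTG-3'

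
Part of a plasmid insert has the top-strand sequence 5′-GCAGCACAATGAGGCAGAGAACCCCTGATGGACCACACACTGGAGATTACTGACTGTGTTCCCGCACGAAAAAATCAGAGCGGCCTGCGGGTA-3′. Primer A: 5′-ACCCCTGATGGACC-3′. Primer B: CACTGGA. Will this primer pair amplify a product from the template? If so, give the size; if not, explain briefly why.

Primer A (ACCCCTGATGGACC) matches the top strand at positions 21–34 (3' end points downstream).
Primer B (CACTGGA) also matches the top strand directly, at positions 38–44 — its reverse complement TCCAGTG is not present.
Both primers anneal to the bottom strand with 3' ends pointing the same way, so neither can prime synthesis back toward the other.

No product — both primers anneal to the same strand and extend in the same direction.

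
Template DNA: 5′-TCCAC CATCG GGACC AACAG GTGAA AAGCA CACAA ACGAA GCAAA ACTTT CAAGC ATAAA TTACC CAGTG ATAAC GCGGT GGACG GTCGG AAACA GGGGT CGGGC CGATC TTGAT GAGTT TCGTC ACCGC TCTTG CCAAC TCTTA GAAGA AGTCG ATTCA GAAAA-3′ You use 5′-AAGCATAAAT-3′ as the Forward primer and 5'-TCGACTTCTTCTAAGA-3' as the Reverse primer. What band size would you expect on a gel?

The forward primer matches the template at positions 52–61.
Taking the reverse complement of TCGACTTCTTCTAAGA gives TCTTAGAAGAAGTCGA, found at positions 141–156 on the template; the primer anneals here to the top strand with its 3' end pointing upstream.
Product length = (reverse-primer end) − (forward-primer start) + 1 = 156 − 52 + 1 = 105 bp.

105 bp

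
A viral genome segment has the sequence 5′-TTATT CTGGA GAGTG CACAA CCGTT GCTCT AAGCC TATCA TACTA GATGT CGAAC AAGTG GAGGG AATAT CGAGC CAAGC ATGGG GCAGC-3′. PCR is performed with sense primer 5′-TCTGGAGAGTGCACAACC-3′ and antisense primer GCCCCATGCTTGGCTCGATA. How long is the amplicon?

83 bp

Scanning the template, TCTGGAGAGTGCACAACC occurs at positions 5–22; this primer anneals to the bottom strand there with its 3' end pointing downstream.
Reverse complement of the reverse primer: TATCGAGCCAAGCATGGGGC. This occurs on the top strand at positions 68–87.
Amplicon spans positions 5–87: 83 bp.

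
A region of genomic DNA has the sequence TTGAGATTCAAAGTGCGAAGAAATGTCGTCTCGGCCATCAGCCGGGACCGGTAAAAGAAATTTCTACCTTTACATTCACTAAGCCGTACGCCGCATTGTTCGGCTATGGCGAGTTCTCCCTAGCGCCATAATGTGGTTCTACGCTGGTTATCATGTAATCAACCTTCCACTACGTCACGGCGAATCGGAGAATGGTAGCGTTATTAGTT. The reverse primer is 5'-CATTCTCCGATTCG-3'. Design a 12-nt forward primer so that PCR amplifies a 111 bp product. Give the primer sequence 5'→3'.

5'-CCGTACGCCGCA-3'

The reverse primer's reverse complement CGAATCGGAGAATG matches the template at positions 181–194, so the product ends at position 194.
A 111 bp product then starts at position 194 − 111 + 1 = 84.
The forward primer is identical to the top strand there: CCGTACGCCGCA.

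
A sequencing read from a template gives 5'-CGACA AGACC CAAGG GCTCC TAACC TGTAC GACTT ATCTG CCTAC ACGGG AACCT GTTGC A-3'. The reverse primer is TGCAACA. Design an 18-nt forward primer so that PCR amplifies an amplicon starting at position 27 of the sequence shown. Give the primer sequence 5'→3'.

The reverse primer's reverse complement TGTTGCA matches the template at positions 55–61; the product starts at position 27.
The forward primer is identical to the top strand over positions 27–44: GTACGACTTATCTGCCTA.

5'-GTACGACTTATCTGCCTA-3'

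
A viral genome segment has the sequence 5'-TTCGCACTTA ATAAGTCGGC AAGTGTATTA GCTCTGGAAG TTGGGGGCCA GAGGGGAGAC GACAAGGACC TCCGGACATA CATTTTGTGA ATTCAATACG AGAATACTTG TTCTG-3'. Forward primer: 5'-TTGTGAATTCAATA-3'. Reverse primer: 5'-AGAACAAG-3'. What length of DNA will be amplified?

Scanning the template, TTGTGAATTCAATA occurs at positions 85–98; this primer anneals to the bottom strand there with its 3' end pointing downstream.
Reverse complement of the reverse primer: CTTGTTCT. This occurs on the top strand at positions 107–114.
Product length = (reverse-primer end) − (forward-primer start) + 1 = 114 − 85 + 1 = 30 bp.

30 bp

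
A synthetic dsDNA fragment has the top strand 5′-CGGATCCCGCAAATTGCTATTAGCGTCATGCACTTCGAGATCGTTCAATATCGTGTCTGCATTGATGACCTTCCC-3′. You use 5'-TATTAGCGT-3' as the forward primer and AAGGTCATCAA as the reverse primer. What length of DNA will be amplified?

Forward primer TATTAGCGT is found on the top strand at positions 18–26.
Reverse complement of the reverse primer: TTGATGACCTT. This occurs on the top strand at positions 62–72.
Amplicon spans positions 18–72: 55 bp.

55 bp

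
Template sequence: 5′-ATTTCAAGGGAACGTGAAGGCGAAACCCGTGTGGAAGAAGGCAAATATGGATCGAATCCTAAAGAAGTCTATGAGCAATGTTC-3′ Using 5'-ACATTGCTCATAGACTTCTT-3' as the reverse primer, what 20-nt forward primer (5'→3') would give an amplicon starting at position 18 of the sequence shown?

5'-AGGCGAAACCCGTGTGGAAG-3'

The reverse primer's reverse complement AAGAAGTCTATGAGCAATGT matches the template at positions 62–81; the product starts at position 18.
The forward primer is identical to the top strand over positions 18–37: AGGCGAAACCCGTGTGGAAG.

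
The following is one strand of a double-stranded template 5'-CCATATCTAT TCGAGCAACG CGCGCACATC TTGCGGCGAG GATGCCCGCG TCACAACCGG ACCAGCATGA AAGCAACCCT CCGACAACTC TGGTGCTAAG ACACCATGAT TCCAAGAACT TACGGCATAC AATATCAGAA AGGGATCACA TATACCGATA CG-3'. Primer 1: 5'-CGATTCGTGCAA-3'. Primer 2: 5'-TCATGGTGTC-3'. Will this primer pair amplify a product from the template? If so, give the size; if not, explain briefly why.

No product — primer 1 has no binding site in the template.

Primer 1 (CGATTCGTGCAA) does not match the top strand, and its reverse complement TTGCACGAATCG does not match either.
With no annealing site for primer 1, no amplification occurs.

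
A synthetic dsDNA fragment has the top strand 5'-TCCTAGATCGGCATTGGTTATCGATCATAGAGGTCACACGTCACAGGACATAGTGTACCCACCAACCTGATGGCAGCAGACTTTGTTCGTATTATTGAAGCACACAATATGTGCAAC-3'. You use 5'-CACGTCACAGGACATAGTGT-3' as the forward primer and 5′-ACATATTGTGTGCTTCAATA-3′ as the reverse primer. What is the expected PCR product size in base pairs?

76 bp

Scanning the template, CACGTCACAGGACATAGTGT occurs at positions 37–56; this primer anneals to the bottom strand there with its 3' end pointing downstream.
Taking the reverse complement of ACATATTGTGTGCTTCAATA gives TATTGAAGCACACAATATGT, found at positions 93–112 on the template; the primer anneals here to the top strand with its 3' end pointing upstream.
Amplicon spans positions 37–112: 76 bp.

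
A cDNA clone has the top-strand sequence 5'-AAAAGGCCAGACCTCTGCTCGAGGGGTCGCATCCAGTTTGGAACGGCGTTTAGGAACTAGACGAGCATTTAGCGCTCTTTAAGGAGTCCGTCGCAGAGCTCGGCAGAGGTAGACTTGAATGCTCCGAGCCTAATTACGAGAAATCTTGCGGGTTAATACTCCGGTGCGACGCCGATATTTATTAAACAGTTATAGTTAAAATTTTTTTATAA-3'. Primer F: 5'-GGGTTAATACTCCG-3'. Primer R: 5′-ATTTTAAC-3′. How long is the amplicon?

53 bp

Scanning the template, GGGTTAATACTCCG occurs at positions 150–163; this primer anneals to the bottom strand there with its 3' end pointing downstream.
The reverse primer's reverse complement is GTTAAAAT, which matches the template at positions 195–202.
Product length = (reverse-primer end) − (forward-primer start) + 1 = 202 − 150 + 1 = 53 bp.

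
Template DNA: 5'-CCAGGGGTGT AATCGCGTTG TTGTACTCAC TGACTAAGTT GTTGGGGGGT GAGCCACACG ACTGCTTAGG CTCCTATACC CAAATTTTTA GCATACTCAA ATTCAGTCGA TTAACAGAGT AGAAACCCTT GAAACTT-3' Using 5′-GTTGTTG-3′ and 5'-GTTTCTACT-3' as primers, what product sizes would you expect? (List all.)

The forward primer GTTGTTG matches the top strand at positions 17–23, 38–44.
The reverse primer's reverse complement is AGTAGAAAC, matching at positions 118–126.
Each forward site pairs with the reverse site to give a product ending at position 126: sizes 110, 89 bp.

110 bp, 89 bp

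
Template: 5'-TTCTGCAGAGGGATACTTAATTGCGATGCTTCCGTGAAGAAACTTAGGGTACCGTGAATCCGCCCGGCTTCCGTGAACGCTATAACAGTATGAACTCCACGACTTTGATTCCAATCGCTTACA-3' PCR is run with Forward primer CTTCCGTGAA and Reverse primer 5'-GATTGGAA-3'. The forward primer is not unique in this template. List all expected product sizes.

88 bp, 49 bp

The forward primer CTTCCGTGAA matches the top strand at positions 29–38, 68–77.
The reverse primer's reverse complement is TTCCAATC, matching at positions 109–116.
Each forward site pairs with the reverse site to give a product ending at position 116: sizes 88, 49 bp.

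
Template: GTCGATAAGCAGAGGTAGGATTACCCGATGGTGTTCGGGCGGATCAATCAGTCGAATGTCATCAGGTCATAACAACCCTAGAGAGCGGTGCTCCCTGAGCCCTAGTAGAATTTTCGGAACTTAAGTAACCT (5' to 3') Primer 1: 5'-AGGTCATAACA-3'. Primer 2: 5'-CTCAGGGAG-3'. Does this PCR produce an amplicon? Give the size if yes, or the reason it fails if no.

Primer 1 (AGGTCATAACA) matches the top strand at positions 64–74; it acts as a forward primer.
Primer 2's reverse complement is CTCCCTGAG, matching the top strand at positions 91–99; it acts as a reverse primer.
The 3' ends face each other across positions 64–99, giving a 36 bp product.

Yes — a 36 bp product.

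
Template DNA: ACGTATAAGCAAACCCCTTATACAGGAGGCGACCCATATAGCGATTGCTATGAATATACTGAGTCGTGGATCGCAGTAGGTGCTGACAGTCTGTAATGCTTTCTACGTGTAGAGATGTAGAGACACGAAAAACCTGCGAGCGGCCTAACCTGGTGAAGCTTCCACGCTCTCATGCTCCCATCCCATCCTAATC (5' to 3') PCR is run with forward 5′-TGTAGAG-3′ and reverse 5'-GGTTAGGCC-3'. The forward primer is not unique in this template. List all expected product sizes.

The forward primer TGTAGAG matches the top strand at positions 108–114, 116–122.
The reverse primer's reverse complement is GGCCTAACC, matching at positions 142–150.
Each forward site pairs with the reverse site to give a product ending at position 150: sizes 43, 35 bp.

43 bp, 35 bp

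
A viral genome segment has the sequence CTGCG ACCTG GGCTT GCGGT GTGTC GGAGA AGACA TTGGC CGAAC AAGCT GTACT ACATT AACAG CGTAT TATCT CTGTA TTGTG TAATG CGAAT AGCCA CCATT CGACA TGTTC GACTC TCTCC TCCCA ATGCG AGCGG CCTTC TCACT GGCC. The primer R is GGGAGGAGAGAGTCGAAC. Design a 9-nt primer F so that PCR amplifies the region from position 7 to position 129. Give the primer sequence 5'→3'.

The reverse primer's reverse complement GTTCGACTCTCTCCTCCC matches the template at positions 112–129; the product starts at position 7.
The forward primer is identical to the top strand over positions 7–15: CCTGGGCTT.

5'-CCTGGGCTT-3'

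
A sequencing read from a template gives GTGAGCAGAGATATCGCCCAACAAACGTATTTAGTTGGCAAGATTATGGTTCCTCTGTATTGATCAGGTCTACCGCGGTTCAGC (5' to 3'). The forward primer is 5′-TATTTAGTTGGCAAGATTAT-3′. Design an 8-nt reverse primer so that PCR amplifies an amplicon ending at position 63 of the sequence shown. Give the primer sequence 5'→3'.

The forward primer binds at positions 28–47; the product's 3' end on the top strand is position 63.
The reverse primer anneals to the top strand over positions 56–63, i.e. to TGTATTGA.
Its sequence written 5'→3' is the reverse complement: TCAATACA.

5'-TCAATACA-3'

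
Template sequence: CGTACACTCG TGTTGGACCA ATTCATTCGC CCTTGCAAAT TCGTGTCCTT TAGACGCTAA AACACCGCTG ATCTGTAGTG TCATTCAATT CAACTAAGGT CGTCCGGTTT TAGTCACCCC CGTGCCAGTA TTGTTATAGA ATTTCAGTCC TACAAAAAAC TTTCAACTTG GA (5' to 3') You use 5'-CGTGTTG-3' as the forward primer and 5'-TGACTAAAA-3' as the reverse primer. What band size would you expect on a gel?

The forward primer matches the template at positions 9–15.
Reverse complement of the reverse primer: TTTTAGTCA. This occurs on the top strand at positions 108–116.
Amplicon spans positions 9–116: 108 bp.

108 bp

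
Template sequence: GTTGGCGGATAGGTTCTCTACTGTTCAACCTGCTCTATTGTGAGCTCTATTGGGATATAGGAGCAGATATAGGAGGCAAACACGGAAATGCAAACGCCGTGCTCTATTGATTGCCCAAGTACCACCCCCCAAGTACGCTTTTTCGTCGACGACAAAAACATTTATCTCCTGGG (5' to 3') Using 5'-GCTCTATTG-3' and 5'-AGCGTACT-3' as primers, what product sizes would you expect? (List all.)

The forward primer GCTCTATTG matches the top strand at positions 32–40, 44–52, 101–109.
The reverse primer's reverse complement is AGTACGCT, matching at positions 132–139.
Each forward site pairs with the reverse site to give a product ending at position 139: sizes 108, 96, 39 bp.

108 bp, 96 bp, 39 bp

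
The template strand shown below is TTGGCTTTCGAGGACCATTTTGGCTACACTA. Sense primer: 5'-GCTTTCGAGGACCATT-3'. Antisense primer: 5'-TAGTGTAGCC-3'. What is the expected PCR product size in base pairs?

28 bp

The forward primer matches the template at positions 4–19.
Reverse complement of the reverse primer: GGCTACACTA. This occurs on the top strand at positions 22–31.
Amplicon spans positions 4–31: 28 bp.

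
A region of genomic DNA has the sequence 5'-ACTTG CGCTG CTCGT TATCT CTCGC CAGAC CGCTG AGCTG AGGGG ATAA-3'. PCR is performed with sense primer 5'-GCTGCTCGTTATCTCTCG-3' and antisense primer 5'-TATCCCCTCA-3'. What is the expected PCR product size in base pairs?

Scanning the template, GCTGCTCGTTATCTCTCG occurs at positions 7–24; this primer anneals to the bottom strand there with its 3' end pointing downstream.
Taking the reverse complement of TATCCCCTCA gives TGAGGGGATA, found at positions 39–48 on the template; the primer anneals here to the top strand with its 3' end pointing upstream.
Amplicon spans positions 7–48: 42 bp.

42 bp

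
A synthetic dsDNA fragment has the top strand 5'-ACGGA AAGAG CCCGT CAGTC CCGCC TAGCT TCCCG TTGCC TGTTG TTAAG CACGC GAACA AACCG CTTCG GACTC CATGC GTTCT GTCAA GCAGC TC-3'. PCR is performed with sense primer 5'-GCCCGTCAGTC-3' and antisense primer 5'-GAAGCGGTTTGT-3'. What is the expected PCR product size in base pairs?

60 bp

The forward primer matches the template at positions 10–20.
Reverse complement of the reverse primer: ACAAACCGCTTC. This occurs on the top strand at positions 58–69.
The product runs from position 10 to position 69, so its length is 69 − 10 + 1 = 60 bp.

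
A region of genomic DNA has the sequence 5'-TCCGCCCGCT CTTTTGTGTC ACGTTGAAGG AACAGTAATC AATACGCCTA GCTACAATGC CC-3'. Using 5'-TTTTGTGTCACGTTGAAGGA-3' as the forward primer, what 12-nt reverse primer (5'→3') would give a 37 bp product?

5'-GGCGTATTGATT-3'

The forward primer binds at positions 12–31, so a 37 bp product ends at position 12 + 37 − 1 = 48.
The reverse primer anneals to the top strand over positions 37–48, i.e. to AATCAATACGCC.
Its sequence written 5'→3' is the reverse complement: GGCGTATTGATT.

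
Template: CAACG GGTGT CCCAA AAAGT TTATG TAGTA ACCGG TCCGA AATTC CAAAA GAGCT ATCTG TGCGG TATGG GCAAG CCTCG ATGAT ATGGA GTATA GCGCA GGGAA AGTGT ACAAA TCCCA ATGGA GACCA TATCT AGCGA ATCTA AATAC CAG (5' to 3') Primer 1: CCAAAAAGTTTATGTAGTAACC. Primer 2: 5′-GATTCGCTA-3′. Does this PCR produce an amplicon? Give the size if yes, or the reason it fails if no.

Primer 1 (CCAAAAAGTTTATGTAGTAACC) matches the top strand at positions 12–33; it acts as a forward primer.
Primer 2's reverse complement is TAGCGAATC, matching the top strand at positions 135–143; it acts as a reverse primer.
The 3' ends face each other across positions 12–143, giving a 132 bp product.

Yes — a 132 bp product.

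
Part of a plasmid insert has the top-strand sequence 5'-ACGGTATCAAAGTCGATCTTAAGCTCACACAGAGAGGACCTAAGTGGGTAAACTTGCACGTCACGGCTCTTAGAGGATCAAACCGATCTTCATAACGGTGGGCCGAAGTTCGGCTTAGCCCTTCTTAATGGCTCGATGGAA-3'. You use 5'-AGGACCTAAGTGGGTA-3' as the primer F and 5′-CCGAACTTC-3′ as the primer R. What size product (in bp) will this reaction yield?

79 bp

The forward primer matches the template at positions 35–50.
The reverse primer's reverse complement is GAAGTTCGG, which matches the template at positions 105–113.
Amplicon spans positions 35–113: 79 bp.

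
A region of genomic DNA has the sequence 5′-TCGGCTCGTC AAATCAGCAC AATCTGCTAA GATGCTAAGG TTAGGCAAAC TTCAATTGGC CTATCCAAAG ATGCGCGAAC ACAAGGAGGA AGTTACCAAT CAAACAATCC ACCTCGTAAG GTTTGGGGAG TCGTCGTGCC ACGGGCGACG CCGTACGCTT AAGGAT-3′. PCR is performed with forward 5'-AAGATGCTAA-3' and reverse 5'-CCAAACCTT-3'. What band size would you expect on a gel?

Forward primer AAGATGCTAA is found on the top strand at positions 29–38.
Taking the reverse complement of CCAAACCTT gives AAGGTTTGG, found at positions 118–126 on the template; the primer anneals here to the top strand with its 3' end pointing upstream.
The product runs from position 29 to position 126, so its length is 126 − 29 + 1 = 98 bp.

98 bp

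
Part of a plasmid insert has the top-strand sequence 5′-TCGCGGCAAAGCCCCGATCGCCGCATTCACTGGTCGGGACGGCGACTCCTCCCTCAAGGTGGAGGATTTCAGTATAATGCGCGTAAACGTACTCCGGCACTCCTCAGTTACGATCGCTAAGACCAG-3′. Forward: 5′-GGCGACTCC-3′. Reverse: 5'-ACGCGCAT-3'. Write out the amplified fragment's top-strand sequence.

Forward primer GGCGACTCC is found on the top strand at positions 41–49.
The reverse primer's reverse complement is ATGCGCGT, which matches the template at positions 77–84.
The product is the template from position 41 through 84 (44 bp).

5'-GGCGACTCCTCCCTCAAGGTGGAGGATTTCAGTATAATGCGCGT-3'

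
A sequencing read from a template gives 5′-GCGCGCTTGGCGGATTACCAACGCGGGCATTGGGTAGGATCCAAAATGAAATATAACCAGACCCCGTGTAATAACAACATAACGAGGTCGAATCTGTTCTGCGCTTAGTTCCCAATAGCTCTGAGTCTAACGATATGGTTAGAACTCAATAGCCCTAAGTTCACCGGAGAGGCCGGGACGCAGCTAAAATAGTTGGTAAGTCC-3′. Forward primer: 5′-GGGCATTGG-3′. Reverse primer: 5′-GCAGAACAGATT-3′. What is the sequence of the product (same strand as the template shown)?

Scanning the template, GGGCATTGG occurs at positions 25–33; this primer anneals to the bottom strand there with its 3' end pointing downstream.
Reverse complement of the reverse primer: AATCTGTTCTGC. This occurs on the top strand at positions 91–102.
The product is the template from position 25 through 102 (78 bp).

5'-GGGCATTGGGTAGGATCCAAAATGAAATATAACCAGACCCCGTGTAATAACAACATAACGAGGTCGAATCTGTTCTGC-3'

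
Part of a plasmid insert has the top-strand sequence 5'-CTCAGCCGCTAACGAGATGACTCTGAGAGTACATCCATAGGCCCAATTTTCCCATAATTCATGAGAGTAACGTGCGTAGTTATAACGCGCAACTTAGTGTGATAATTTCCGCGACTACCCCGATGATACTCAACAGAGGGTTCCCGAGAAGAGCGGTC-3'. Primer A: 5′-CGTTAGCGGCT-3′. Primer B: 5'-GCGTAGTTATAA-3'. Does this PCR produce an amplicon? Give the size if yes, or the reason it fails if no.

No product — the primers' 3' ends point away from each other.

Primer A (CGTTAGCGGCT) has reverse complement AGCCGCTAACG, which matches the top strand at positions 4–14; primer A anneals to the top strand there with its 3' end pointing upstream toward position 4.
Primer B (GCGTAGTTATAA) matches the top strand directly at positions 74–85; it anneals to the bottom strand with its 3' end pointing downstream toward position 85.
The 3' ends diverge (primer A extends toward position 1, primer B toward position 158), so the primers never converge on a shared product.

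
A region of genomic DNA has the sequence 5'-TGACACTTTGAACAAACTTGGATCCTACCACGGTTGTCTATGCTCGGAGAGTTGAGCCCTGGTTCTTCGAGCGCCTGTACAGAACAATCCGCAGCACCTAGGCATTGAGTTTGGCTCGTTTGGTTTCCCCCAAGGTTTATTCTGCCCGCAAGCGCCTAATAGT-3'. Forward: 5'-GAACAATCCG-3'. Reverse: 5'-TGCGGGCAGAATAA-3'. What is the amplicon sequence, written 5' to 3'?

5'-GAACAATCCGCAGCACCTAGGCATTGAGTTTGGCTCGTTTGGTTTCCCCCAAGGTTTATTCTGCCCGCA-3'

The forward primer matches the template at positions 82–91.
The reverse primer's reverse complement is TTATTCTGCCCGCA, which matches the template at positions 137–150.
The product is the template from position 82 through 150 (69 bp).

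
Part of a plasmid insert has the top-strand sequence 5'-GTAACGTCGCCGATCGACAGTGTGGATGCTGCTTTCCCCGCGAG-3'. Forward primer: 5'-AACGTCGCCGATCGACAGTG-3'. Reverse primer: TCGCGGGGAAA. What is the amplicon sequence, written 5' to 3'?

5'-AACGTCGCCGATCGACAGTGTGGATGCTGCTTTCCCCGCGA-3'

The forward primer matches the template at positions 3–22.
Taking the reverse complement of TCGCGGGGAAA gives TTTCCCCGCGA, found at positions 33–43 on the template; the primer anneals here to the top strand with its 3' end pointing upstream.
The product is the template from position 3 through 43 (41 bp).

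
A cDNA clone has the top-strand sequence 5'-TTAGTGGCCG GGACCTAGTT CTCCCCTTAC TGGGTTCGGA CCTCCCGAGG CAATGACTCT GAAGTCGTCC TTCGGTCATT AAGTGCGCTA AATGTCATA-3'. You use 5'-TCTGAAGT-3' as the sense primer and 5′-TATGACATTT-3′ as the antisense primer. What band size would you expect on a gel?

42 bp

Scanning the template, TCTGAAGT occurs at positions 58–65; this primer anneals to the bottom strand there with its 3' end pointing downstream.
The reverse primer's reverse complement is AAATGTCATA, which matches the template at positions 90–99.
The product runs from position 58 to position 99, so its length is 99 − 58 + 1 = 42 bp.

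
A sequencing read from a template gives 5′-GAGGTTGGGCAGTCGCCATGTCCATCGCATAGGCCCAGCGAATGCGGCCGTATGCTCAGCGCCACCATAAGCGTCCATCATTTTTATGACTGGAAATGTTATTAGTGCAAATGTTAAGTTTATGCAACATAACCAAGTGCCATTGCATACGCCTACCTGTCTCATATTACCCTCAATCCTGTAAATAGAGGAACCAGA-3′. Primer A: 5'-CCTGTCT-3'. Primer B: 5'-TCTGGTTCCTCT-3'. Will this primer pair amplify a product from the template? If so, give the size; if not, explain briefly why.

Primer A (CCTGTCT) matches the top strand at positions 156–162; it acts as a forward primer.
Primer B's reverse complement is AGAGGAACCAGA, matching the top strand at positions 187–198; it acts as a reverse primer.
The 3' ends face each other across positions 156–198, giving a 43 bp product.

Yes — a 43 bp product.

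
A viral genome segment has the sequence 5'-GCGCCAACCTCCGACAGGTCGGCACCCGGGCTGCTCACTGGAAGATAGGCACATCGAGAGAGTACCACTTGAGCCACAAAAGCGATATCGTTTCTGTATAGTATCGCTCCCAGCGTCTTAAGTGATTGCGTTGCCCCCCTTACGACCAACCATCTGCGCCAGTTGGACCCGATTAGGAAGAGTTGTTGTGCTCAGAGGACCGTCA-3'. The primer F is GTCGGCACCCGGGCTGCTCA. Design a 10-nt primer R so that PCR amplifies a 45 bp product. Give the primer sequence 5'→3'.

The forward primer binds at positions 18–37, so a 45 bp product ends at position 18 + 45 − 1 = 62.
The reverse primer anneals to the top strand over positions 53–62, i.e. to ATCGAGAGAG.
Its sequence written 5'→3' is the reverse complement: CTCTCTCGAT.

5'-CTCTCTCGAT-3'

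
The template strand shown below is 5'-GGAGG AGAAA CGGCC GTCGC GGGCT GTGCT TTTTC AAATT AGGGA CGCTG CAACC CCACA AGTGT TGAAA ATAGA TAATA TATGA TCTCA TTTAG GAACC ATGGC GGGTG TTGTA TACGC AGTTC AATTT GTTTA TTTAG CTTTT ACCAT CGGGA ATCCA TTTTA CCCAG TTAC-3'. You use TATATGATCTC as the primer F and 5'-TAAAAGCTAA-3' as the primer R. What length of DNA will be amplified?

Scanning the template, TATATGATCTC occurs at positions 79–89; this primer anneals to the bottom strand there with its 3' end pointing downstream.
Reverse complement of the reverse primer: TTAGCTTTTA. This occurs on the top strand at positions 137–146.
Product length = (reverse-primer end) − (forward-primer start) + 1 = 146 − 79 + 1 = 68 bp.

68 bp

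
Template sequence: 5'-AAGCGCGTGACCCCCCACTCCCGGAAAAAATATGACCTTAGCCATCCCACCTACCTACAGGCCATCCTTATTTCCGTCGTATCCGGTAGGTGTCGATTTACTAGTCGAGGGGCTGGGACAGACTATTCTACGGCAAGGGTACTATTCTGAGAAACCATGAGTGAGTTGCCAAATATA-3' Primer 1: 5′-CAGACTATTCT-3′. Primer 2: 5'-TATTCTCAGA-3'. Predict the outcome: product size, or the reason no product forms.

Primer 2 (TATTCTCAGA) does not match the top strand, and its reverse complement TCTGAGAATA does not match either.
With no annealing site for primer 2, no amplification occurs.

No product — primer 2 has no binding site in the template.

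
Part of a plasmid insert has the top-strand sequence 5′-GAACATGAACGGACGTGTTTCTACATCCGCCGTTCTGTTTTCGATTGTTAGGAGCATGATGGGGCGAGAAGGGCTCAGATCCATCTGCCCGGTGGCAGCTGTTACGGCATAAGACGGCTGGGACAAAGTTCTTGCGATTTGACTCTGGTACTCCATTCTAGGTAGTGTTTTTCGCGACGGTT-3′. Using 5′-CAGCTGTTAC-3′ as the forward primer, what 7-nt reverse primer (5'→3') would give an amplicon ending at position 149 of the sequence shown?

The forward primer binds at positions 96–105; the product's 3' end on the top strand is position 149.
The reverse primer anneals to the top strand over positions 143–149, i.e. to CTCTGGT.
Its sequence written 5'→3' is the reverse complement: ACCAGAG.

5'-ACCAGAG-3'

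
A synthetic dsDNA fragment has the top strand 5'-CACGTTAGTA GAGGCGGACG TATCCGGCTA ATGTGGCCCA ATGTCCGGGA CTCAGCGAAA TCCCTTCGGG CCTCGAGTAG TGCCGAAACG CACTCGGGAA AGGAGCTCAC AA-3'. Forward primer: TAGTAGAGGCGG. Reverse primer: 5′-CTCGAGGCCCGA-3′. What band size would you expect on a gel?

Forward primer TAGTAGAGGCGG is found on the top strand at positions 6–17.
Taking the reverse complement of CTCGAGGCCCGA gives TCGGGCCTCGAG, found at positions 66–77 on the template; the primer anneals here to the top strand with its 3' end pointing upstream.
Product length = (reverse-primer end) − (forward-primer start) + 1 = 77 − 6 + 1 = 72 bp.

72 bp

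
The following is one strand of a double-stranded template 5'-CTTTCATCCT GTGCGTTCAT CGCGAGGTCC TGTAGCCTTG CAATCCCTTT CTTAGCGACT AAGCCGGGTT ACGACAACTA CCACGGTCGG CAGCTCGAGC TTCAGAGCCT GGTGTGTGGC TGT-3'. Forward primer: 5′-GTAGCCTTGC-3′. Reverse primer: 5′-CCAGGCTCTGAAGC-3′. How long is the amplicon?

81 bp

Forward primer GTAGCCTTGC is found on the top strand at positions 32–41.
Taking the reverse complement of CCAGGCTCTGAAGC gives GCTTCAGAGCCTGG, found at positions 99–112 on the template; the primer anneals here to the top strand with its 3' end pointing upstream.
Amplicon spans positions 32–112: 81 bp.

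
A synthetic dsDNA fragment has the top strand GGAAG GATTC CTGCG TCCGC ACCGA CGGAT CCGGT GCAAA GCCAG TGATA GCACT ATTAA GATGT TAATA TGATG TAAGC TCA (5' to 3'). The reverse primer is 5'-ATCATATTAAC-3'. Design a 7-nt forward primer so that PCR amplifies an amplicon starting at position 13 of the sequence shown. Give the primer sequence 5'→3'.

The reverse primer's reverse complement GTTAATATGAT matches the template at positions 64–74; the product starts at position 13.
The forward primer is identical to the top strand over positions 13–19: GCGTCCG.

5'-GCGTCCG-3'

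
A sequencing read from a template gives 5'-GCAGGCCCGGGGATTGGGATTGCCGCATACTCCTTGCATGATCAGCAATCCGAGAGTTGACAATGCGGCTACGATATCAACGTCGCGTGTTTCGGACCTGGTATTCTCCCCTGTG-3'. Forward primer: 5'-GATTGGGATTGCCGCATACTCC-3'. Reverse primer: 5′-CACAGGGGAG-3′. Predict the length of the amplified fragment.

The forward primer matches the template at positions 12–33.
Taking the reverse complement of CACAGGGGAG gives CTCCCCTGTG, found at positions 106–115 on the template; the primer anneals here to the top strand with its 3' end pointing upstream.
Amplicon spans positions 12–115: 104 bp.

104 bp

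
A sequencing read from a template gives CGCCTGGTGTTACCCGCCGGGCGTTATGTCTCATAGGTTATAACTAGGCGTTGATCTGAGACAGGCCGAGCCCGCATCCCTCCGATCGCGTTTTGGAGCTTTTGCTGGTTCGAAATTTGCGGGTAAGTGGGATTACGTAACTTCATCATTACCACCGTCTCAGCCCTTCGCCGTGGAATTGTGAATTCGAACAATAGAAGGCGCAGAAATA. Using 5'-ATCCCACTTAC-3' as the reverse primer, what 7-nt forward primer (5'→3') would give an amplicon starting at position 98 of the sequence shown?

The reverse primer's reverse complement GTAAGTGGGAT matches the template at positions 123–133; the product starts at position 98.
The forward primer is identical to the top strand over positions 98–104: GCTTTTG.

5'-GCTTTTG-3'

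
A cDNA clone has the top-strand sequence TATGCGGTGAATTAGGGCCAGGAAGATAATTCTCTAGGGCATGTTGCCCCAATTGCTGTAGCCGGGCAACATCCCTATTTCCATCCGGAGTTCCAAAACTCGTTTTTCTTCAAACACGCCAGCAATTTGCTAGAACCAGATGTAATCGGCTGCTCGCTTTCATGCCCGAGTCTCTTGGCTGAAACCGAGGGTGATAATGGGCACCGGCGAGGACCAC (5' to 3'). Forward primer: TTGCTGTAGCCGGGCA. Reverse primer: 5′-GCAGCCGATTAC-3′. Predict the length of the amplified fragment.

101 bp

Forward primer TTGCTGTAGCCGGGCA is found on the top strand at positions 53–68.
Reverse complement of the reverse primer: GTAATCGGCTGC. This occurs on the top strand at positions 142–153.
The product runs from position 53 to position 153, so its length is 153 − 53 + 1 = 101 bp.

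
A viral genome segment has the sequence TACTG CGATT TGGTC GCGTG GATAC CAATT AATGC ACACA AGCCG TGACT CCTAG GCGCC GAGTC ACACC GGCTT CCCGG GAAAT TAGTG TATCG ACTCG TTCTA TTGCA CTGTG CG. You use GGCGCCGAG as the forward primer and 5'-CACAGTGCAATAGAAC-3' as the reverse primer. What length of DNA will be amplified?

61 bp

The forward primer matches the template at positions 55–63.
Taking the reverse complement of CACAGTGCAATAGAAC gives GTTCTATTGCACTGTG, found at positions 100–115 on the template; the primer anneals here to the top strand with its 3' end pointing upstream.
Product length = (reverse-primer end) − (forward-primer start) + 1 = 115 − 55 + 1 = 61 bp.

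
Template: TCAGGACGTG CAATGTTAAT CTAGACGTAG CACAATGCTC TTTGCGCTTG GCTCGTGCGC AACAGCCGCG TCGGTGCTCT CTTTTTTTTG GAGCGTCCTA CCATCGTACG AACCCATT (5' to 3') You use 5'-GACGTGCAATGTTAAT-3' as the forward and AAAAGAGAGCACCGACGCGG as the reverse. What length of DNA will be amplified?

81 bp

Forward primer GACGTGCAATGTTAAT is found on the top strand at positions 5–20.
Taking the reverse complement of AAAAGAGAGCACCGACGCGG gives CCGCGTCGGTGCTCTCTTTT, found at positions 66–85 on the template; the primer anneals here to the top strand with its 3' end pointing upstream.
The product runs from position 5 to position 85, so its length is 85 − 5 + 1 = 81 bp.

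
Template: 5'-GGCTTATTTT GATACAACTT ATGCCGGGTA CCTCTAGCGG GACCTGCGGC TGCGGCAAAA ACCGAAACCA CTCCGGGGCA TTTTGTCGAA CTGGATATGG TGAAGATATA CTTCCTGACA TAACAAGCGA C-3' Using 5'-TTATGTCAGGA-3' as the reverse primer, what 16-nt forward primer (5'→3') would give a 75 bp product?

5'-GCTGCGGCAAAAACCG-3'

The reverse primer's reverse complement TCCTGACATAA matches the template at positions 113–123, so the product ends at position 123.
A 75 bp product then starts at position 123 − 75 + 1 = 49.
The forward primer is identical to the top strand there: GCTGCGGCAAAAACCG.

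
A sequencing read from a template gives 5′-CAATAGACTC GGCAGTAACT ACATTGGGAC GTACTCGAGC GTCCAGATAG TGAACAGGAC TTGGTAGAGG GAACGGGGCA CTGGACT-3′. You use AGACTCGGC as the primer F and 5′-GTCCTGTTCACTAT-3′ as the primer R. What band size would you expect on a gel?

56 bp

The forward primer matches the template at positions 5–13.
The reverse primer's reverse complement is ATAGTGAACAGGAC, which matches the template at positions 47–60.
Amplicon spans positions 5–60: 56 bp.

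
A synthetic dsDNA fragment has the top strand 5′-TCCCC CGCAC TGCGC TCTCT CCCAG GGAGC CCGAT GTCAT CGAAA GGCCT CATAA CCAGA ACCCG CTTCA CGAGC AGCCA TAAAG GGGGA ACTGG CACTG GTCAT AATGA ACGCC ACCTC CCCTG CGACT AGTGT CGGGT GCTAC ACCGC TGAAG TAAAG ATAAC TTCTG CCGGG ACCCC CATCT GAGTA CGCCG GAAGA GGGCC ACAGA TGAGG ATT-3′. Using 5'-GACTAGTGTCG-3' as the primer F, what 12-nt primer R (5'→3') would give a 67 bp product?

5'-GCGTACTCAGAT-3'

The forward primer binds at positions 127–137, so a 67 bp product ends at position 127 + 67 − 1 = 193.
The reverse primer anneals to the top strand over positions 182–193, i.e. to ATCTGAGTACGC.
Its sequence written 5'→3' is the reverse complement: GCGTACTCAGAT.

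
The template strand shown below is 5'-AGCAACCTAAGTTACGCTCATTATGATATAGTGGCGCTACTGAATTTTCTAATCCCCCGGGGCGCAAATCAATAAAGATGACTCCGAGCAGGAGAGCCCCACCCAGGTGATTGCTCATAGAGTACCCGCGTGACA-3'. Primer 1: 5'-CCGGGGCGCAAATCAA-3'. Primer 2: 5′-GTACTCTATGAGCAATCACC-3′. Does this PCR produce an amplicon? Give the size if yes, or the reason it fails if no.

Yes — a 69 bp product.

Primer 1 (CCGGGGCGCAAATCAA) matches the top strand at positions 57–72; it acts as a forward primer.
Primer 2's reverse complement is GGTGATTGCTCATAGAGTAC, matching the top strand at positions 106–125; it acts as a reverse primer.
The 3' ends face each other across positions 57–125, giving a 69 bp product.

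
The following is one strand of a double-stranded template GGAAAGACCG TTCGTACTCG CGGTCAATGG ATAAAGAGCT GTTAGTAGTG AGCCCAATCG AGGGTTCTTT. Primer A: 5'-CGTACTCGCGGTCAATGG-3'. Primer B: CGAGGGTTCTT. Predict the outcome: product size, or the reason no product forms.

Primer A (CGTACTCGCGGTCAATGG) matches the top strand at positions 13–30 (3' end points downstream).
Primer B (CGAGGGTTCTT) also matches the top strand directly, at positions 59–69 — its reverse complement AAGAACCCTCG is not present.
Both primers anneal to the bottom strand with 3' ends pointing the same way, so neither can prime synthesis back toward the other.

No product — both primers anneal to the same strand and extend in the same direction.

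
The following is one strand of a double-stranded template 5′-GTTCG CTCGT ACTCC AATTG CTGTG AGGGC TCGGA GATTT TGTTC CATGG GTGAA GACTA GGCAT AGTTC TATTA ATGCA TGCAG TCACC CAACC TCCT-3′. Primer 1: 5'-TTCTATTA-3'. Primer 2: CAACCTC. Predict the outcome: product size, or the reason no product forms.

Primer 1 (TTCTATTA) matches the top strand at positions 68–75 (3' end points downstream).
Primer 2 (CAACCTC) also matches the top strand directly, at positions 91–97 — its reverse complement GAGGTTG is not present.
Both primers anneal to the bottom strand with 3' ends pointing the same way, so neither can prime synthesis back toward the other.

No product — both primers anneal to the same strand and extend in the same direction.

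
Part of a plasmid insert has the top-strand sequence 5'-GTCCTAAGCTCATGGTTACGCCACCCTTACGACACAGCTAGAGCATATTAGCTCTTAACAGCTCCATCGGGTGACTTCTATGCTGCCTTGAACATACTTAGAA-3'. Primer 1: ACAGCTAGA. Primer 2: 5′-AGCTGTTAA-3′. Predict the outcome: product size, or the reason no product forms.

Primer 1 (ACAGCTAGA) matches the top strand at positions 34–42; it acts as a forward primer.
Primer 2's reverse complement is TTAACAGCT, matching the top strand at positions 55–63; it acts as a reverse primer.
The 3' ends face each other across positions 34–63, giving a 30 bp product.

Yes — a 30 bp product.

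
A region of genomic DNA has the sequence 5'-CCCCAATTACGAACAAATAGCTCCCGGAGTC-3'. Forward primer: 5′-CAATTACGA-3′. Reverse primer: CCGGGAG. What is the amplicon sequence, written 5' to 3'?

5'-CAATTACGAACAAATAGCTCCCGG-3'

The forward primer matches the template at positions 4–12.
Taking the reverse complement of CCGGGAG gives CTCCCGG, found at positions 21–27 on the template; the primer anneals here to the top strand with its 3' end pointing upstream.
The product is the template from position 4 through 27 (24 bp).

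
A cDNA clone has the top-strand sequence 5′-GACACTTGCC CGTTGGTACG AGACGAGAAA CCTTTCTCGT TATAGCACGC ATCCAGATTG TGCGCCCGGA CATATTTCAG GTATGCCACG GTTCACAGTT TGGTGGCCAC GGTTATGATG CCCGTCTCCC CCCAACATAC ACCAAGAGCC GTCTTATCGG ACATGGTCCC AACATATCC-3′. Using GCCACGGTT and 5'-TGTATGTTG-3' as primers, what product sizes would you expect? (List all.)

57 bp, 36 bp

The forward primer GCCACGGTT matches the top strand at positions 85–93, 106–114.
The reverse primer's reverse complement is CAACATACA, matching at positions 133–141.
Each forward site pairs with the reverse site to give a product ending at position 141: sizes 57, 36 bp.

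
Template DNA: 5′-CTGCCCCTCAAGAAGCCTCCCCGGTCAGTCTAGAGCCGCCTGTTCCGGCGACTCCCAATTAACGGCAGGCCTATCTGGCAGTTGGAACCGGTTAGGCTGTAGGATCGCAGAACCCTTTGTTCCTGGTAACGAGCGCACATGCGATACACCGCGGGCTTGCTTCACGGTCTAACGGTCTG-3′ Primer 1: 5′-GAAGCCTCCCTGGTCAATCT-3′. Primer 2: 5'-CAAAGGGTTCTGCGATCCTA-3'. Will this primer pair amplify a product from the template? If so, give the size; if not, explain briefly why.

Primer 1 (GAAGCCTCCCTGGTCAATCT) does not match the top strand, and its reverse complement AGATTGACCAGGGAGGCTTC does not match either.
With no annealing site for primer 1, no amplification occurs.

No product — primer 1 has no binding site in the template.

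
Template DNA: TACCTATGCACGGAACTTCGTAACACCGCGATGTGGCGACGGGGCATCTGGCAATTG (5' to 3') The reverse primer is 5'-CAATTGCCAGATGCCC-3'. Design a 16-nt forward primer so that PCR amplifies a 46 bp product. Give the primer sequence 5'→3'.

5'-GGAACTTCGTAACACC-3'

The reverse primer's reverse complement GGGCATCTGGCAATTG matches the template at positions 42–57, so the product ends at position 57.
A 46 bp product then starts at position 57 − 46 + 1 = 12.
The forward primer is identical to the top strand there: GGAACTTCGTAACACC.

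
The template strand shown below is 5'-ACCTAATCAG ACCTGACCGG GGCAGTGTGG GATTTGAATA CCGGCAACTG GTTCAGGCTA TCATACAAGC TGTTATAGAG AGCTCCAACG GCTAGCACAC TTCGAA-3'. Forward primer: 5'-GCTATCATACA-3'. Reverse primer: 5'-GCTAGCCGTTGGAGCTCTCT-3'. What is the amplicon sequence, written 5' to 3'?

5'-GCTATCATACAAGCTGTTATAGAGAGCTCCAACGGCTAGC-3'

Scanning the template, GCTATCATACA occurs at positions 57–67; this primer anneals to the bottom strand there with its 3' end pointing downstream.
Taking the reverse complement of GCTAGCCGTTGGAGCTCTCT gives AGAGAGCTCCAACGGCTAGC, found at positions 77–96 on the template; the primer anneals here to the top strand with its 3' end pointing upstream.
The product is the template from position 57 through 96 (40 bp).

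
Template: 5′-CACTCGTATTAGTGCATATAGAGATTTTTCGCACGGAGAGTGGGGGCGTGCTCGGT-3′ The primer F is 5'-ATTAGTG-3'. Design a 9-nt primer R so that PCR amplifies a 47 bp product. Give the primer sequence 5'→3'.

5'-CGAGCACGC-3'

The forward primer binds at positions 8–14, so a 47 bp product ends at position 8 + 47 − 1 = 54.
The reverse primer anneals to the top strand over positions 46–54, i.e. to GCGTGCTCG.
Its sequence written 5'→3' is the reverse complement: CGAGCACGC.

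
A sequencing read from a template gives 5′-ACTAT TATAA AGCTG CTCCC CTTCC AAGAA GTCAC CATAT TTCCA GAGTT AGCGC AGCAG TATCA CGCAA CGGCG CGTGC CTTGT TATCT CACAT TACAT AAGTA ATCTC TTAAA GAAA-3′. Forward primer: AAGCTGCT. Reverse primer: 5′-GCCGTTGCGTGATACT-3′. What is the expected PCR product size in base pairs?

Scanning the template, AAGCTGCT occurs at positions 10–17; this primer anneals to the bottom strand there with its 3' end pointing downstream.
Taking the reverse complement of GCCGTTGCGTGATACT gives AGTATCACGCAACGGC, found at positions 59–74 on the template; the primer anneals here to the top strand with its 3' end pointing upstream.
Product length = (reverse-primer end) − (forward-primer start) + 1 = 74 − 10 + 1 = 65 bp.

65 bp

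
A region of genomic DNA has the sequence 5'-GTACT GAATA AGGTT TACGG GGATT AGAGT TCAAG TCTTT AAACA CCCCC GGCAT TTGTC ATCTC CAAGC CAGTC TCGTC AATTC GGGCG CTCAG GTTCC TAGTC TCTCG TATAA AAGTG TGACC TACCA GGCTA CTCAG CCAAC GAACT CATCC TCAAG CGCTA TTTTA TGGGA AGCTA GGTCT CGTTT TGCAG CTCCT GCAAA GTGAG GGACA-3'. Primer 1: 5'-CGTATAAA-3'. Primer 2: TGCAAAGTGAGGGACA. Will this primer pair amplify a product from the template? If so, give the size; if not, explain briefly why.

Primer 1 (CGTATAAA) matches the top strand at positions 109–116 (3' end points downstream).
Primer 2 (TGCAAAGTGAGGGACA) also matches the top strand directly, at positions 200–215 — its reverse complement TGTCCCTCACTTTGCA is not present.
Both primers anneal to the bottom strand with 3' ends pointing the same way, so neither can prime synthesis back toward the other.

No product — both primers anneal to the same strand and extend in the same direction.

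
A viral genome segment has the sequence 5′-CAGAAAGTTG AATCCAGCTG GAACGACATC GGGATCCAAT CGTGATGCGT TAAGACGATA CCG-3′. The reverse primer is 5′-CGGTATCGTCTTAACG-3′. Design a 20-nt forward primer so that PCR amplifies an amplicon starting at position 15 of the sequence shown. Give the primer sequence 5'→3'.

5'-CAGCTGGAACGACATCGGGA-3'

The reverse primer's reverse complement CGTTAAGACGATACCG matches the template at positions 48–63; the product starts at position 15.
The forward primer is identical to the top strand over positions 15–34: CAGCTGGAACGACATCGGGA.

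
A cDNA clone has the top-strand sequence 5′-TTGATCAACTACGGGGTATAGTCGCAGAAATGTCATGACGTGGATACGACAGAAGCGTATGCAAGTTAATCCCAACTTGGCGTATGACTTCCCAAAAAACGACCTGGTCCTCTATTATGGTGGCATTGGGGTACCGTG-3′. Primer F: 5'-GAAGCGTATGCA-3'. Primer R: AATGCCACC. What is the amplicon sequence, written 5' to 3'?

5'-GAAGCGTATGCAAGTTAATCCCAACTTGGCGTATGACTTCCCAAAAAACGACCTGGTCCTCTATTATGGTGGCATT-3'

Forward primer GAAGCGTATGCA is found on the top strand at positions 52–63.
The reverse primer's reverse complement is GGTGGCATT, which matches the template at positions 119–127.
The product is the template from position 52 through 127 (76 bp).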